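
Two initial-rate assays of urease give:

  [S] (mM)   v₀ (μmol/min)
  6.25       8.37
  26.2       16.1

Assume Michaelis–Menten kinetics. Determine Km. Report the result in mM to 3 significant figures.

10.7 mM

From v = Vmax[S]/(Km+[S]), each point gives Vmax = v(Km+[S])/[S].
Equating: 8.37(Km+6.25)/6.25 = 16.1(Km+26.2)/26.2.
1.339·Km + 8.37 = 0.6145·Km + 16.1, so (1.339 − 0.6145)·Km = 16.1 − 8.37.
Km = 7.730/0.7247 = 10.7 mM; then Vmax = 8.37(10.7+6.25)/6.25 = 22.7 μmol/min.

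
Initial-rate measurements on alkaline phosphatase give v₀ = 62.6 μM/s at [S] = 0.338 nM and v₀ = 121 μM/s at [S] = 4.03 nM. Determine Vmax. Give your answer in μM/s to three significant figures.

132 μM/s

In reciprocal form, 1/v = (Km/Vmax)·(1/[S]) + 1/Vmax. The two points give (1/[S], 1/v) = (2.959, 0.01597) and (0.2481, 0.008264).
Slope = (0.01597 − 0.008264)/(2.959 − 0.2481) = 0.002845; intercept = 0.01597 − 0.002845×2.959 = 0.007559.
Vmax = 1/intercept = 132 μM/s; Km = slope × Vmax = 0.002845 × 132 = 0.376 nM.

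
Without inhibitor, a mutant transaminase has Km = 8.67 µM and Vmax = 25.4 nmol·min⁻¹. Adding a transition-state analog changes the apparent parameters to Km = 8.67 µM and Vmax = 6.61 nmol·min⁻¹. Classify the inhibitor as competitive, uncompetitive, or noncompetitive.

Vmax decreases (25.4 → 6.61 nmol·min⁻¹) while Km is unchanged — pure noncompetitive inhibition.

noncompetitive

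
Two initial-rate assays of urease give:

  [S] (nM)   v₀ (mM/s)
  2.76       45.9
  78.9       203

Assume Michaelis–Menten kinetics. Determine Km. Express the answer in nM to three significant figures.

11.2 nM

From v = Vmax[S]/(Km+[S]), each point gives Vmax = v(Km+[S])/[S].
Equating: 45.9(Km+2.76)/2.76 = 203(Km+78.9)/78.9.
16.63·Km + 45.9 = 2.573·Km + 203, so (16.63 − 2.573)·Km = 203 − 45.9.
Km = 157.1/14.06 = 11.2 nM; then Vmax = 45.9(11.2+2.76)/2.76 = 232 mM/s.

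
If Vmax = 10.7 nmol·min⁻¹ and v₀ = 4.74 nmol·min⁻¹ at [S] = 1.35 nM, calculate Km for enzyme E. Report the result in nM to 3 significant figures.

From v = Vmax[S]/(Km+[S]), Km = [S](Vmax − v)/v.
Km = 1.35 × (10.7 − 4.74) / 4.74 = 8.046/4.74 = 1.70 nM.

1.70 nM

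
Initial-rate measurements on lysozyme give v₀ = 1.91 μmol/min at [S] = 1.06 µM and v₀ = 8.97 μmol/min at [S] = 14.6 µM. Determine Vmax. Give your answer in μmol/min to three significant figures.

From v = Vmax[S]/(Km+[S]), each point gives Vmax = v(Km+[S])/[S].
Equating: 1.91(Km+1.06)/1.06 = 8.97(Km+14.6)/14.6.
1.802·Km + 1.91 = 0.6144·Km + 8.97, so (1.802 − 0.6144)·Km = 8.97 − 1.91.
Km = 7.060/1.188 = 5.95 µM; then Vmax = 1.91(5.95+1.06)/1.06 = 12.6 μmol/min.

12.6 μmol/min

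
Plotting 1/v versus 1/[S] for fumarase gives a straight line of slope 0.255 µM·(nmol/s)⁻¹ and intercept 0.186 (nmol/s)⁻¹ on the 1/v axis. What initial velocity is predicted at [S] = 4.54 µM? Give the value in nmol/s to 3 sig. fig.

4.13 nmol/s

The y-intercept is 1/Vmax, so Vmax = 1/0.186 = 5.38 nmol/s.
The slope is Km/Vmax, so Km = 0.255 × 5.38 = 1.37 µM.
Then v = 5.38 × 4.54/(1.37 + 4.54) = 4.13 nmol/s.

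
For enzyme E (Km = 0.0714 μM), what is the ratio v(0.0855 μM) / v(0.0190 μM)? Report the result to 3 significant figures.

2.59

The fractional saturations are [S]/(Km+[S]) = 0.0190/0.09040 = 0.2102 and 0.0855/0.1569 = 0.5449.
v₂/v₁ is just their ratio: 0.5449/0.2102 = 2.59.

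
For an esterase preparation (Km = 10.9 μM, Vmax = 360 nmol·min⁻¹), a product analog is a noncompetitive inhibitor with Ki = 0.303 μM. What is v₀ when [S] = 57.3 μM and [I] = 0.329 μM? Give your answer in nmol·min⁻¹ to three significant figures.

145 nmol·min⁻¹

α = 1 + [I]/Ki = 1 + 0.329/0.303 = 2.086.
For a noncompetitive inhibitor, Vmax is reduced to Vmax/α while Km is unchanged: Km,app = 10.9 μM, Vmax,app = 173 nmol·min⁻¹.
v = Vmax,app·[S]/(Km,app + [S]) = 173 × 57.3/(10.9 + 57.3) = 145 nmol·min⁻¹.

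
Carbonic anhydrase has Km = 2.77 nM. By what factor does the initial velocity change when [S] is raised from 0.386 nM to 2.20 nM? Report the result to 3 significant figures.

Since Vmax cancels, v₂/v₁ = [S]₂(Km+[S]₁) / [S]₁(Km+[S]₂).
= 2.20×(2.77+0.386) / (0.386×(2.77+2.20)) = 6.943/1.918 = 3.62.

3.62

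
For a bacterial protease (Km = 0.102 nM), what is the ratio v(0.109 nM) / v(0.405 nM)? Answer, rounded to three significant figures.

0.647

The fractional saturations are [S]/(Km+[S]) = 0.405/0.5070 = 0.7988 and 0.109/0.2110 = 0.5166.
v₂/v₁ is just their ratio: 0.5166/0.7988 = 0.647.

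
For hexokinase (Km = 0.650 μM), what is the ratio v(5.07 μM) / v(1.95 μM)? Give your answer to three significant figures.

1.18

Since Vmax cancels, v₂/v₁ = [S]₂(Km+[S]₁) / [S]₁(Km+[S]₂).
= 5.07×(0.650+1.95) / (1.95×(0.650+5.07)) = 13.18/11.15 = 1.18.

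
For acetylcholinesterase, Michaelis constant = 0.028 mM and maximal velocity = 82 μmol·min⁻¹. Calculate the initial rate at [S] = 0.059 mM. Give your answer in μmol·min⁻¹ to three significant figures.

[S]/(Km+[S]) = 0.059/0.08700 = 0.6782, the fractional saturation.
v = 0.6782 × Vmax = 0.6782 × 82 = 55.6 μmol·min⁻¹.

55.6 μmol·min⁻¹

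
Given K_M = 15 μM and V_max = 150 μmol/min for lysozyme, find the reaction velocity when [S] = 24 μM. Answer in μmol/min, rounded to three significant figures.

v = Vmax·[S]/(Km + [S]) = 150 × 24 / (15 + 24)
  = 3600 / 39.00 = 92.3 μmol/min.

92.3 μmol/min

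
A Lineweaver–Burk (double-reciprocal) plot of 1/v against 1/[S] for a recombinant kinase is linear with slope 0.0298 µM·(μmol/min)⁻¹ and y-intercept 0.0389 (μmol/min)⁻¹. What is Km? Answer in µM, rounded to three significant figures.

0.766 µM

y-intercept = 1/Vmax ⇒ Vmax = 25.7 μmol/min; slope = Km/Vmax ⇒ Km = slope × Vmax.
Km = 0.0298 × 25.7 = 0.766 µM.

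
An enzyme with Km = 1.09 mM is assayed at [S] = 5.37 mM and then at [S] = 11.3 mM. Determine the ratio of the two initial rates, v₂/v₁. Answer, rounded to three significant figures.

1.10

Since Vmax cancels, v₂/v₁ = [S]₂(Km+[S]₁) / [S]₁(Km+[S]₂).
= 11.3×(1.09+5.37) / (5.37×(1.09+11.3)) = 73.00/66.53 = 1.10.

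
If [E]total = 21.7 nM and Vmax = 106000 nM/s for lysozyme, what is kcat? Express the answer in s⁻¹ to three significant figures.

4880 s⁻¹

kcat = Vmax/[E]total = 106000 nM/s / 21.7 nM = 4880 s⁻¹.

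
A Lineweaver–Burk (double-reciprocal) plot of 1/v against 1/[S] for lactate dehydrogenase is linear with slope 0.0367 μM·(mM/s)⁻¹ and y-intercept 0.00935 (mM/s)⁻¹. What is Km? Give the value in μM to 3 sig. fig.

y-intercept = 1/Vmax ⇒ Vmax = 107 mM/s; slope = Km/Vmax ⇒ Km = slope × Vmax.
Km = 0.0367 × 107 = 3.93 μM.

3.93 μM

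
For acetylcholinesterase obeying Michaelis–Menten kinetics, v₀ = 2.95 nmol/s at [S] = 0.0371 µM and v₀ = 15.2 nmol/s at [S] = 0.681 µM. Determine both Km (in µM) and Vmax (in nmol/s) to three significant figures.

Km = 0.214 µM; Vmax = 20.0 nmol/s

In reciprocal form, 1/v = (Km/Vmax)·(1/[S]) + 1/Vmax. The two points give (1/[S], 1/v) = (26.95, 0.3390) and (1.468, 0.06579).
Slope = (0.3390 − 0.06579)/(26.95 − 1.468) = 0.01072; intercept = 0.3390 − 0.01072×26.95 = 0.05005.
Vmax = 1/intercept = 20.0 nmol/s; Km = slope × Vmax = 0.01072 × 20.0 = 0.214 µM.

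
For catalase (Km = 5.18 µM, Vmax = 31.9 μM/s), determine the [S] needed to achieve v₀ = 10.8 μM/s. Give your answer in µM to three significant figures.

Rearranging v = Vmax[S]/(Km+[S]) gives [S] = Km·v/(Vmax − v).
[S] = 5.18 × 10.8 / (31.9 − 10.8) = 55.94/21.10 = 2.65 µM.

2.65 µM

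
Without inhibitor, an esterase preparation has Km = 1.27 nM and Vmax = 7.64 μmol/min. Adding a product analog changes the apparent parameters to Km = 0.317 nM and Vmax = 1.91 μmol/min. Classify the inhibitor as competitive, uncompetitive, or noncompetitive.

Both Km and Vmax decrease by the same factor (~4.01-fold) — characteristic of uncompetitive inhibition.

uncompetitive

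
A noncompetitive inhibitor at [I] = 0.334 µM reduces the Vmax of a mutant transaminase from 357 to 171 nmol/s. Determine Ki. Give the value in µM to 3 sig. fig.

Noncompetitive: Vmax,app = Vmax/α with α = 1 + [I]/Ki.
α = Vmax/Vmax,app = 357/171 = 2.088.
Ki = [I]/(α − 1) = 0.334/1.088 = 0.307 µM.

0.307 µM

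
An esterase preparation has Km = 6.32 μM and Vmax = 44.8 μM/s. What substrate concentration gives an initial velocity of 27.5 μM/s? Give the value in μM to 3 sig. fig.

Rearranging v = Vmax[S]/(Km+[S]) gives [S] = Km·v/(Vmax − v).
[S] = 6.32 × 27.5 / (44.8 − 27.5) = 173.8/17.30 = 10.0 μM.

10.0 μM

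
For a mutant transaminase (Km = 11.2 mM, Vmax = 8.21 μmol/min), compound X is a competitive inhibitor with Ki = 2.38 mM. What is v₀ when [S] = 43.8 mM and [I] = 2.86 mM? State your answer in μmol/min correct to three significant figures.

5.25 μmol/min

With α = 1 + [I]/Ki = 1 + 2.86/2.38 = 2.202, the competitive rate law is v = Vmax[S] / (αKm + [S]).
v = 8.21×43.8 / (2.202×11.2 + 43.8) = 359.6/68.46 = 5.25 μmol/min.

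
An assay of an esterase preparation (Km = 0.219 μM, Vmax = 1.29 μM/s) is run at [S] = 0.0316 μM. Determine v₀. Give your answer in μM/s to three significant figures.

[S]/(Km+[S]) = 0.0316/0.2506 = 0.1261, the fractional saturation.
v = 0.1261 × Vmax = 0.1261 × 1.29 = 0.163 μM/s.

0.163 μM/s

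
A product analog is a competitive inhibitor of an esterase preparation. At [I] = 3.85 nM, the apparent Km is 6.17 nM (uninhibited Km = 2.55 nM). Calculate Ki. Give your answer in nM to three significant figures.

Competitive: Km,app = α·Km with α = 1 + [I]/Ki.
α = Km,app/Km = 6.17/2.55 = 2.420.
Since α = 1 + [I]/Ki, [I]/Ki = 2.420 − 1 = 1.420 and Ki = 3.85/1.420 = 2.71 nM.

2.71 nM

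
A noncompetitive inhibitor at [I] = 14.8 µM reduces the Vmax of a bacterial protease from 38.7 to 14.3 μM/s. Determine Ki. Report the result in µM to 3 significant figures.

Noncompetitive: Vmax,app = Vmax/α with α = 1 + [I]/Ki.
α = Vmax/Vmax,app = 38.7/14.3 = 2.706.
Ki = [I]/(α − 1) = 14.8/1.706 = 8.67 µM.

8.67 µM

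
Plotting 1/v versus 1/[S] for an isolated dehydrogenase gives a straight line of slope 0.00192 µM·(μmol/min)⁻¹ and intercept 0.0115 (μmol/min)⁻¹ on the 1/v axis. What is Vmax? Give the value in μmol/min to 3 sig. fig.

87.0 μmol/min

The y-intercept of a Lineweaver–Burk plot equals 1/Vmax, so Vmax = 1/0.0115 = 87.0 μmol/min.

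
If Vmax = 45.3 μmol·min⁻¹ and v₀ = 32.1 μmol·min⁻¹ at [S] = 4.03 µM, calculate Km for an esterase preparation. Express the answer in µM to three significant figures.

1.66 µM

v/Vmax = 32.1/45.3 = 0.7086 = [S]/(Km+[S]).
So Km + [S] = [S]/0.7086 = 5.687 µM, giving Km = 5.687 − 4.03 = 1.66 µM.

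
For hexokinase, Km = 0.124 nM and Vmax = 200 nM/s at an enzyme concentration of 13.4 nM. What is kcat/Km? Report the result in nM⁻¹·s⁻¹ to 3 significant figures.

120 nM⁻¹·s⁻¹

kcat = Vmax/[E]total = 200/13.4 = 14.9 s⁻¹.
kcat/Km = 14.9/0.124 = 120 nM⁻¹·s⁻¹.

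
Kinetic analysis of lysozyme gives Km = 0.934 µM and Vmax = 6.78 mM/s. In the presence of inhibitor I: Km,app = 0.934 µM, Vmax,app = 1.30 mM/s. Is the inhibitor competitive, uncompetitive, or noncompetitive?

noncompetitive

Vmax decreases (6.78 → 1.30 mM/s) while Km is unchanged — pure noncompetitive inhibition.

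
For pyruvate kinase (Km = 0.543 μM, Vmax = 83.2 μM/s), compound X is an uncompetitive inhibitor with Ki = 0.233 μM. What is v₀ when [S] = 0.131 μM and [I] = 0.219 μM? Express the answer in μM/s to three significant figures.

With α = 1 + [I]/Ki = 1 + 0.219/0.233 = 1.940, the uncompetitive rate law is v = (Vmax/α)·[S] / (Km/α + [S]).
v = (83.2/1.940)×0.131 / (0.543/1.940 + 0.131) = 5.618/0.4109 = 13.7 μM/s.

13.7 μM/s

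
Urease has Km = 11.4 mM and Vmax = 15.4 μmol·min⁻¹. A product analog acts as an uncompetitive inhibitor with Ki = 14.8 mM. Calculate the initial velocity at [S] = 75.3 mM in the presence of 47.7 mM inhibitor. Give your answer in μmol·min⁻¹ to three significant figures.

3.52 μmol·min⁻¹

α = 1 + [I]/Ki = 1 + 47.7/14.8 = 4.223.
For an uncompetitive inhibitor, both parameters are divided by α, giving Vmax/α and Km/α: Km,app = 2.70 mM, Vmax,app = 3.65 μmol·min⁻¹.
v = Vmax,app·[S]/(Km,app + [S]) = 3.65 × 75.3/(2.70 + 75.3) = 3.52 μmol·min⁻¹.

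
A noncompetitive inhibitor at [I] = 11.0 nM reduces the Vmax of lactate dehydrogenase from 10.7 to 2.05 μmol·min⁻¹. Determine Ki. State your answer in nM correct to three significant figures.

Noncompetitive: Vmax,app = Vmax/α with α = 1 + [I]/Ki.
α = Vmax/Vmax,app = 10.7/2.05 = 5.220.
Ki = [I]/(α − 1) = 11.0/4.220 = 2.61 nM.

2.61 nM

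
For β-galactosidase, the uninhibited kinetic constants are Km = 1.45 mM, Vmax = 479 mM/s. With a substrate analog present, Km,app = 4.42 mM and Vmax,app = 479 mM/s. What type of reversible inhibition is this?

Km increases (1.45 → 4.42 mM) while Vmax is unchanged — the hallmark of competitive inhibition.

competitive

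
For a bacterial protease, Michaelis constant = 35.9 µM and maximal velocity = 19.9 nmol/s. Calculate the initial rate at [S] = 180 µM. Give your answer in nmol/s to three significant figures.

v = Vmax·[S]/(Km + [S]) = 19.9 × 180 / (35.9 + 180)
  = 3582 / 215.9 = 16.6 nmol/s.

16.6 nmol/s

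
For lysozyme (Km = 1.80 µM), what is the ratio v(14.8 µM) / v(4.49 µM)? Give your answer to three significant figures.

1.25

The fractional saturations are [S]/(Km+[S]) = 4.49/6.290 = 0.7138 and 14.8/16.60 = 0.8916.
v₂/v₁ is just their ratio: 0.8916/0.7138 = 1.25.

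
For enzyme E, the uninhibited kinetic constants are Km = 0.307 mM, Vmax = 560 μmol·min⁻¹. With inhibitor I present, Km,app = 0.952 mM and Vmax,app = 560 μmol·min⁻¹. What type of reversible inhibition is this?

competitive

Km increases (0.307 → 0.952 mM) while Vmax is unchanged — the hallmark of competitive inhibition.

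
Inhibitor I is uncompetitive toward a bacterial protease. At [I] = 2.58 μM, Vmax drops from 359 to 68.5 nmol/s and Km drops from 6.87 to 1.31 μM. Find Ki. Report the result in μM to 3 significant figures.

Uncompetitive: Vmax,app = Vmax/α (and Km,app = Km/α) with α = 1 + [I]/Ki.
α = Vmax/Vmax,app = 359/68.5 = 5.241.
Since α = 1 + [I]/Ki, [I]/Ki = 5.241 − 1 = 4.241 and Ki = 2.58/4.241 = 0.608 μM.

0.608 μM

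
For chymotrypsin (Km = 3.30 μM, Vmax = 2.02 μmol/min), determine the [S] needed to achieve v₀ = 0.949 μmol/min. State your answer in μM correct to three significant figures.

2.92 μM

Rearranging v = Vmax[S]/(Km+[S]) gives [S] = Km·v/(Vmax − v).
[S] = 3.30 × 0.949 / (2.02 − 0.949) = 3.132/1.071 = 2.92 μM.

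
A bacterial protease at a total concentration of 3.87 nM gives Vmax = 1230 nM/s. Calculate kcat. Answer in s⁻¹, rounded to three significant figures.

kcat = Vmax/[E]total = 1230 nM/s / 3.87 nM = 318 s⁻¹.

318 s⁻¹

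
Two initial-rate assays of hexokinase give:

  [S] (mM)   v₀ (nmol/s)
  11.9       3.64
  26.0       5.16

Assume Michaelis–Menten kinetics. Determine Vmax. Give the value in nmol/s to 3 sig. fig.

From v = Vmax[S]/(Km+[S]), each point gives Vmax = v(Km+[S])/[S].
Equating: 3.64(Km+11.9)/11.9 = 5.16(Km+26.0)/26.0.
0.3059·Km + 3.64 = 0.1985·Km + 5.16, so (0.3059 − 0.1985)·Km = 5.16 − 3.64.
Km = 1.520/0.1074 = 14.1 mM; then Vmax = 3.64(14.1+11.9)/11.9 = 7.97 nmol/s.

7.97 nmol/s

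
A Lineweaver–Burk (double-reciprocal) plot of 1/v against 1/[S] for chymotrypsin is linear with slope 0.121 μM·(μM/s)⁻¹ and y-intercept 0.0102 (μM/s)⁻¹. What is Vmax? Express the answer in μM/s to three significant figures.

The y-intercept of a Lineweaver–Burk plot equals 1/Vmax, so Vmax = 1/0.0102 = 98.0 μM/s.

98.0 μM/s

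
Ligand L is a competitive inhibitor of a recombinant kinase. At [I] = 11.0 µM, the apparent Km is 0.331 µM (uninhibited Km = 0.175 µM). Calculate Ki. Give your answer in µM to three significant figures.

12.3 µM

Competitive: Km,app = α·Km with α = 1 + [I]/Ki.
α = Km,app/Km = 0.331/0.175 = 1.891.
Ki = [I]/(α − 1) = 11.0/0.8914 = 12.3 µM.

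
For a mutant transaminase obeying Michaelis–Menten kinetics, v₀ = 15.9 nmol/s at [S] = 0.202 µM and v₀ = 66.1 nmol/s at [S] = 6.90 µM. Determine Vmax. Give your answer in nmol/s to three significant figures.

73.1 nmol/s

From v = Vmax[S]/(Km+[S]), each point gives Vmax = v(Km+[S])/[S].
Equating: 15.9(Km+0.202)/0.202 = 66.1(Km+6.90)/6.90.
78.71·Km + 15.9 = 9.580·Km + 66.1, so (78.71 − 9.580)·Km = 66.1 − 15.9.
Km = 50.20/69.13 = 0.726 µM; then Vmax = 15.9(0.726+0.202)/0.202 = 73.1 nmol/s.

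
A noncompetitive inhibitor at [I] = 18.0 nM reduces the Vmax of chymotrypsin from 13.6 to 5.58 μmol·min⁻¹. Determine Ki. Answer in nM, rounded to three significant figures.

Noncompetitive: Vmax,app = Vmax/α with α = 1 + [I]/Ki.
α = Vmax/Vmax,app = 13.6/5.58 = 2.437.
Since α = 1 + [I]/Ki, [I]/Ki = 2.437 − 1 = 1.437 and Ki = 18.0/1.437 = 12.5 nM.

12.5 nM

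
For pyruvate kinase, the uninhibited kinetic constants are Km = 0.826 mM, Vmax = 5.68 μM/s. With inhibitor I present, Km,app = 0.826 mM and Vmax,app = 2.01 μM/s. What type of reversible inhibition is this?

noncompetitive

Vmax decreases (5.68 → 2.01 μM/s) while Km is unchanged — pure noncompetitive inhibition.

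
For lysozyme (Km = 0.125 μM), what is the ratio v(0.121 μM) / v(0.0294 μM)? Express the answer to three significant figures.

2.58

The fractional saturations are [S]/(Km+[S]) = 0.0294/0.1544 = 0.1904 and 0.121/0.2460 = 0.4919.
v₂/v₁ is just their ratio: 0.4919/0.1904 = 2.58.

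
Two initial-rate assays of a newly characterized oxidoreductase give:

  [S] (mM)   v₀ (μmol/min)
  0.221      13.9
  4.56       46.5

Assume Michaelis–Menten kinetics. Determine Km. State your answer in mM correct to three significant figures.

From v = Vmax[S]/(Km+[S]), each point gives Vmax = v(Km+[S])/[S].
Equating: 13.9(Km+0.221)/0.221 = 46.5(Km+4.56)/4.56.
62.90·Km + 13.9 = 10.20·Km + 46.5, so (62.90 − 10.20)·Km = 46.5 − 13.9.
Km = 32.60/52.70 = 0.619 mM; then Vmax = 13.9(0.619+0.221)/0.221 = 52.8 μmol/min.

0.619 mM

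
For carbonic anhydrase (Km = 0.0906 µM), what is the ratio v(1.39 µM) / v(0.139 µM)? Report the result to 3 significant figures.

Since Vmax cancels, v₂/v₁ = [S]₂(Km+[S]₁) / [S]₁(Km+[S]₂).
= 1.39×(0.0906+0.139) / (0.139×(0.0906+1.39)) = 0.3191/0.2058 = 1.55.

1.55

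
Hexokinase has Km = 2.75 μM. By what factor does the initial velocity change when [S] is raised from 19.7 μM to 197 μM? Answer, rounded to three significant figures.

1.12

The fractional saturations are [S]/(Km+[S]) = 19.7/22.45 = 0.8775 and 197/199.8 = 0.9862.
v₂/v₁ is just their ratio: 0.9862/0.8775 = 1.12.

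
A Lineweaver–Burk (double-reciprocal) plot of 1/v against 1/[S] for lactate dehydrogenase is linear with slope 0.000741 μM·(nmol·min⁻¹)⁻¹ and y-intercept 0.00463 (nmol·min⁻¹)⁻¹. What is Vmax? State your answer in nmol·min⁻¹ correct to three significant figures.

The y-intercept of a Lineweaver–Burk plot equals 1/Vmax, so Vmax = 1/0.00463 = 216 nmol·min⁻¹.

216 nmol·min⁻¹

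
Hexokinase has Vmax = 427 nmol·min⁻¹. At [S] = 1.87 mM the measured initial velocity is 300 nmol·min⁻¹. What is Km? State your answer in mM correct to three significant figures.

v/Vmax = 300/427 = 0.7026 = [S]/(Km+[S]).
So Km + [S] = [S]/0.7026 = 2.662 mM, giving Km = 2.662 − 1.87 = 0.792 mM.

0.792 mM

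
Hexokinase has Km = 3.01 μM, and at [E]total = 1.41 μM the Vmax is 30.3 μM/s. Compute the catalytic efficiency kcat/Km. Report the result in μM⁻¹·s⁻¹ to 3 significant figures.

7.14 μM⁻¹·s⁻¹

kcat = Vmax/[E]total = 30.3/1.41 = 21.5 s⁻¹.
kcat/Km = 21.5/3.01 = 7.14 μM⁻¹·s⁻¹.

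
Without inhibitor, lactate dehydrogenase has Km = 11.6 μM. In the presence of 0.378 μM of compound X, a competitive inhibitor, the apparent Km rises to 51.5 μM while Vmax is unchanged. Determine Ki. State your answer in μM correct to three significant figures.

0.110 μM

Competitive: Km,app = α·Km with α = 1 + [I]/Ki.
α = Km,app/Km = 51.5/11.6 = 4.440.
Since α = 1 + [I]/Ki, [I]/Ki = 4.440 − 1 = 3.440 and Ki = 0.378/3.440 = 0.110 μM.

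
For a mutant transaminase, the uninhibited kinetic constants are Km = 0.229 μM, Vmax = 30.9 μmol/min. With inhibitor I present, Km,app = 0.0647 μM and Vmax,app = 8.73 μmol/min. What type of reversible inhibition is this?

uncompetitive

Both Km and Vmax decrease by the same factor (~3.54-fold) — characteristic of uncompetitive inhibition.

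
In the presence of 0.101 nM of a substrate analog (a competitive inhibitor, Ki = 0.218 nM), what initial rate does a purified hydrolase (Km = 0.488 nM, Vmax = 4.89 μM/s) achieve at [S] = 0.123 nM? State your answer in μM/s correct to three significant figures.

With α = 1 + [I]/Ki = 1 + 0.101/0.218 = 1.463, the competitive rate law is v = Vmax[S] / (αKm + [S]).
v = 4.89×0.123 / (1.463×0.488 + 0.123) = 0.6015/0.8371 = 0.719 μM/s.

0.719 μM/s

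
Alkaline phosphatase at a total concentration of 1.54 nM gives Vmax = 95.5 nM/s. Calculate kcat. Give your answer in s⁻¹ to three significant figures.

62.0 s⁻¹

kcat = Vmax/[E]total = 95.5 nM/s / 1.54 nM = 62.0 s⁻¹.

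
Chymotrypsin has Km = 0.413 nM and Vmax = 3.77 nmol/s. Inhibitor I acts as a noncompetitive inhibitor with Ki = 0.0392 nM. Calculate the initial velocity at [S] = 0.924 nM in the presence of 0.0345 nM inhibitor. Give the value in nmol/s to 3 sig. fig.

α = 1 + [I]/Ki = 1 + 0.0345/0.0392 = 1.880.
For a noncompetitive inhibitor, Vmax is reduced to Vmax/α while Km is unchanged: Km,app = 0.413 nM, Vmax,app = 2.01 nmol/s.
v = Vmax,app·[S]/(Km,app + [S]) = 2.01 × 0.924/(0.413 + 0.924) = 1.39 nmol/s.

1.39 nmol/s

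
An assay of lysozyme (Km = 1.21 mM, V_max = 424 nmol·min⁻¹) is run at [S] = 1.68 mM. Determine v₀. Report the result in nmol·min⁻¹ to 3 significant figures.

v = Vmax·[S]/(Km + [S]) = 424 × 1.68 / (1.21 + 1.68)
  = 712.3 / 2.890 = 246 nmol·min⁻¹.

246 nmol·min⁻¹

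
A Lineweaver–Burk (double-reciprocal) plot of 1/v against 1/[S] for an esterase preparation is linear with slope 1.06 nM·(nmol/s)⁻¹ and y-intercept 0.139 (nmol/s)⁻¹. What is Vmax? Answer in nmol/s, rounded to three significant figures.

The y-intercept of a Lineweaver–Burk plot equals 1/Vmax, so Vmax = 1/0.139 = 7.19 nmol/s.

7.19 nmol/s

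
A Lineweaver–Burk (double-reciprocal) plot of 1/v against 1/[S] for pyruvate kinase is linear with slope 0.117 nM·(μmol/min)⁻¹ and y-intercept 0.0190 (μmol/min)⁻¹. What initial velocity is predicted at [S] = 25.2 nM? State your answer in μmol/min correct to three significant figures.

42.3 μmol/min

The y-intercept is 1/Vmax, so Vmax = 1/0.0190 = 52.6 μmol/min.
The slope is Km/Vmax, so Km = 0.117 × 52.6 = 6.16 nM.
Then v = 52.6 × 25.2/(6.16 + 25.2) = 42.3 μmol/min.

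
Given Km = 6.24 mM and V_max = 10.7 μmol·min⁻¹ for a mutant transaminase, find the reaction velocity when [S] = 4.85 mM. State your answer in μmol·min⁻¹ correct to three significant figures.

4.68 μmol·min⁻¹

[S]/(Km+[S]) = 4.85/11.09 = 0.4373, the fractional saturation.
v = 0.4373 × Vmax = 0.4373 × 10.7 = 4.68 μmol·min⁻¹.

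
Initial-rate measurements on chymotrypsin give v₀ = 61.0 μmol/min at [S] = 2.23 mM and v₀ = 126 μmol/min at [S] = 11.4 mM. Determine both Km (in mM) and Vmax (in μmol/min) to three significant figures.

From v = Vmax[S]/(Km+[S]), each point gives Vmax = v(Km+[S])/[S].
Equating: 61.0(Km+2.23)/2.23 = 126(Km+11.4)/11.4.
27.35·Km + 61.0 = 11.05·Km + 126, so (27.35 − 11.05)·Km = 126 − 61.0.
Km = 65.00/16.30 = 3.99 mM; then Vmax = 61.0(3.99+2.23)/2.23 = 170 μmol/min.

Km = 3.99 mM; Vmax = 170 μmol/min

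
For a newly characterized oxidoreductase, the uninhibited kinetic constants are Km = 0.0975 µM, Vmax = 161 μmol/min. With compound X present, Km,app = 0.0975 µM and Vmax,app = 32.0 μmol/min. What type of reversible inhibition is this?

Vmax decreases (161 → 32.0 μmol/min) while Km is unchanged — pure noncompetitive inhibition.

noncompetitive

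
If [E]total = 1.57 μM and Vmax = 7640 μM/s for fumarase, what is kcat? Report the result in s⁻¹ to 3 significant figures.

4870 s⁻¹

kcat = Vmax/[E]total = 7640 μM/s / 1.57 μM = 4870 s⁻¹.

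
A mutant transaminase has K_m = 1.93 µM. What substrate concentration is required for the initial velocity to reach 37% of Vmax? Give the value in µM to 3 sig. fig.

v/Vmax = [S]/(Km+[S]) = 0.37, so [S] = Km·0.37/(1 − 0.37) = 1.93 × 0.5873.
[S] = 1.13 µM.

1.13 µM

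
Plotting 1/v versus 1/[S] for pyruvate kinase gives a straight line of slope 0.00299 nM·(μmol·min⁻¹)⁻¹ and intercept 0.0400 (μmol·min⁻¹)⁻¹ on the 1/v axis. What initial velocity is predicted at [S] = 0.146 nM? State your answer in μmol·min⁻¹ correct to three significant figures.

The y-intercept is 1/Vmax, so Vmax = 1/0.0400 = 25.0 μmol·min⁻¹.
The slope is Km/Vmax, so Km = 0.00299 × 25.0 = 0.0748 nM.
Then v = 25.0 × 0.146/(0.0748 + 0.146) = 16.5 μmol·min⁻¹.

16.5 μmol·min⁻¹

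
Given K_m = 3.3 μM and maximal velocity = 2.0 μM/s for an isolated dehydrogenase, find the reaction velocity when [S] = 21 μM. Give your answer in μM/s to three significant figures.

v = Vmax·[S]/(Km + [S]) = 2.0 × 21 / (3.3 + 21)
  = 42.00 / 24.30 = 1.73 μM/s.

1.73 μM/s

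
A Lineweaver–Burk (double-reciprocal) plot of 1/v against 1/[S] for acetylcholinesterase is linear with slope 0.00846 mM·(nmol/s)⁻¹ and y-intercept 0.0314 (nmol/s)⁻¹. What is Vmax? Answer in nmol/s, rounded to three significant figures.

31.8 nmol/s

The y-intercept of a Lineweaver–Burk plot equals 1/Vmax, so Vmax = 1/0.0314 = 31.8 nmol/s.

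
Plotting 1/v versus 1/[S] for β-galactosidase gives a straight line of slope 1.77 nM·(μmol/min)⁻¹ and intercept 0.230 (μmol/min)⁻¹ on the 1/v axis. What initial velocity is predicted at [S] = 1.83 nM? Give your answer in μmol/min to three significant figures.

The y-intercept is 1/Vmax, so Vmax = 1/0.230 = 4.35 μmol/min.
The slope is Km/Vmax, so Km = 1.77 × 4.35 = 7.70 nM.
Then v = 4.35 × 1.83/(7.70 + 1.83) = 0.835 μmol/min.

0.835 μmol/min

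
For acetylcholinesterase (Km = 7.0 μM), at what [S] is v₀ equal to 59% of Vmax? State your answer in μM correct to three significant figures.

v/Vmax = [S]/(Km+[S]) = 0.59, so [S] = Km·0.59/(1 − 0.59) = 7.0 × 1.439.
[S] = 10.1 μM.

10.1 μM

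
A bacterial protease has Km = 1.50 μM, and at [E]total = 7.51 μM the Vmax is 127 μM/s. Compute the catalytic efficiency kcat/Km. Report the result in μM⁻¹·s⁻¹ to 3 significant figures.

11.3 μM⁻¹·s⁻¹

kcat = Vmax/[E]total = 127/7.51 = 16.9 s⁻¹.
kcat/Km = 16.9/1.50 = 11.3 μM⁻¹·s⁻¹.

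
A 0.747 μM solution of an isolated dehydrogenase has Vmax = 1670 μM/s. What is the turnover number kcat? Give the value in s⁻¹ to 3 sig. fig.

2240 s⁻¹

kcat = Vmax/[E]total = 1670 μM/s / 0.747 μM = 2240 s⁻¹.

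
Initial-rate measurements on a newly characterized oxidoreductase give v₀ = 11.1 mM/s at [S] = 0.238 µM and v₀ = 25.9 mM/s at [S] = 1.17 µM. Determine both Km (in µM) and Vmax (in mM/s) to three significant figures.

Km = 0.604 µM; Vmax = 39.3 mM/s

From v = Vmax[S]/(Km+[S]), each point gives Vmax = v(Km+[S])/[S].
Equating: 11.1(Km+0.238)/0.238 = 25.9(Km+1.17)/1.17.
46.64·Km + 11.1 = 22.14·Km + 25.9, so (46.64 − 22.14)·Km = 25.9 − 11.1.
Km = 14.80/24.50 = 0.604 µM; then Vmax = 11.1(0.604+0.238)/0.238 = 39.3 mM/s.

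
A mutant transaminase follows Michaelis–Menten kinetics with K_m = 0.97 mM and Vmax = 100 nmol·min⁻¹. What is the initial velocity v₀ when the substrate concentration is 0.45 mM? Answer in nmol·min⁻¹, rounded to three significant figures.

31.7 nmol·min⁻¹

[S]/(Km+[S]) = 0.45/1.420 = 0.3169, the fractional saturation.
v = 0.3169 × Vmax = 0.3169 × 100 = 31.7 nmol·min⁻¹.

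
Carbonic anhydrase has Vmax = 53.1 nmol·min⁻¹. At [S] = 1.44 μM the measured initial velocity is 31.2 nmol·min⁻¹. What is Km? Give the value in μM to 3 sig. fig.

1.01 μM

From v = Vmax[S]/(Km+[S]), Km = [S](Vmax − v)/v.
Km = 1.44 × (53.1 − 31.2) / 31.2 = 31.54/31.2 = 1.01 μM.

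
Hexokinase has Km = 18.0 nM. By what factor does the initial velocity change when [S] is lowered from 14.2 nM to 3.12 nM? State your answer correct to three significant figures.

0.335

Since Vmax cancels, v₂/v₁ = [S]₂(Km+[S]₁) / [S]₁(Km+[S]₂).
= 3.12×(18.0+14.2) / (14.2×(18.0+3.12)) = 100.5/299.9 = 0.335.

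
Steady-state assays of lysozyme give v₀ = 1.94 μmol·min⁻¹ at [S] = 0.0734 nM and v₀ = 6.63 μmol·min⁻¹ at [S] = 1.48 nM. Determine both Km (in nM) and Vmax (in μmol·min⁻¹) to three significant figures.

Km = 0.214 nM; Vmax = 7.59 μmol·min⁻¹

From v = Vmax[S]/(Km+[S]), each point gives Vmax = v(Km+[S])/[S].
Equating: 1.94(Km+0.0734)/0.0734 = 6.63(Km+1.48)/1.48.
26.43·Km + 1.94 = 4.480·Km + 6.63, so (26.43 − 4.480)·Km = 6.63 − 1.94.
Km = 4.690/21.95 = 0.214 nM; then Vmax = 1.94(0.214+0.0734)/0.0734 = 7.59 μmol·min⁻¹.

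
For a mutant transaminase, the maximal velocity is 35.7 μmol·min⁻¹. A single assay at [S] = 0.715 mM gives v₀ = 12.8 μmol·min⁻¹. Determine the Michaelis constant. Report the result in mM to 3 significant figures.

1.28 mM

v/Vmax = 12.8/35.7 = 0.3585 = [S]/(Km+[S]).
So Km + [S] = [S]/0.3585 = 1.994 mM, giving Km = 1.994 − 0.715 = 1.28 mM.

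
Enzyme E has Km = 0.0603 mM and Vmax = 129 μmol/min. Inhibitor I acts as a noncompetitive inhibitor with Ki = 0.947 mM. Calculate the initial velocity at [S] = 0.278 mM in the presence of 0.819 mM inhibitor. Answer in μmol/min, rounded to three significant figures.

With α = 1 + [I]/Ki = 1 + 0.819/0.947 = 1.865, the noncompetitive rate law is v = (Vmax/α)·[S] / (Km + [S]).
v = (129/1.865)×0.278 / (0.0603 + 0.278) = 19.23/0.3383 = 56.8 μmol/min.

56.8 μmol/min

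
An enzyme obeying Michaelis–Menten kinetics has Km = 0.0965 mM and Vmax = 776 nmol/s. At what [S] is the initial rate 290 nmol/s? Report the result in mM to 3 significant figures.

0.0576 mM

The required fractional saturation is v/Vmax = 290/776 = 0.3737.
Then [S]/(Km+[S]) = 0.3737 ⇒ [S] = 0.0965 × 0.3737/(1 − 0.3737) = 0.0576 mM.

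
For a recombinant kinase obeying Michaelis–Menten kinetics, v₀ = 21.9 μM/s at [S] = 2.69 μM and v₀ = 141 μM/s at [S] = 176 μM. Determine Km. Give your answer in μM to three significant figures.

In reciprocal form, 1/v = (Km/Vmax)·(1/[S]) + 1/Vmax. The two points give (1/[S], 1/v) = (0.3717, 0.04566) and (0.005682, 0.007092).
Slope = (0.04566 − 0.007092)/(0.3717 − 0.005682) = 0.1054; intercept = 0.04566 − 0.1054×0.3717 = 0.006494.
Vmax = 1/intercept = 154 μM/s; Km = slope × Vmax = 0.1054 × 154 = 16.2 μM.

16.2 μM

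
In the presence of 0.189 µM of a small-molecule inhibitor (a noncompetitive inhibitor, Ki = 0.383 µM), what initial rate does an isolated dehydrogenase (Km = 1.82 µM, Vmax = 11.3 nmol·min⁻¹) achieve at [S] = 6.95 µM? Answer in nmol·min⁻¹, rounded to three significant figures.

With α = 1 + [I]/Ki = 1 + 0.189/0.383 = 1.493, the noncompetitive rate law is v = (Vmax/α)·[S] / (Km + [S]).
v = (11.3/1.493)×6.95 / (1.82 + 6.95) = 52.59/8.770 = 6.00 nmol·min⁻¹.

6.00 nmol·min⁻¹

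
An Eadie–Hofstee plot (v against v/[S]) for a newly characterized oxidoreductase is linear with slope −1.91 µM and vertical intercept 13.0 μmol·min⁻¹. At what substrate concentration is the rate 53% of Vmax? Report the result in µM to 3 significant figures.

The Eadie–Hofstee slope gives Km = 1.91 µM (slope = −Km).
v/Vmax = [S]/(Km+[S]) = 0.53 ⇒ [S] = Km·0.53/(1−0.53) = 1.91 × 1.128 = 2.15 µM.

2.15 µM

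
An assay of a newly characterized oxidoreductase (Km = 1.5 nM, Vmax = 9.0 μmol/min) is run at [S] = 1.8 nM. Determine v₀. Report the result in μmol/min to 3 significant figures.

4.91 μmol/min

[S]/(Km+[S]) = 1.8/3.300 = 0.5455, the fractional saturation.
v = 0.5455 × Vmax = 0.5455 × 9.0 = 4.91 μmol/min.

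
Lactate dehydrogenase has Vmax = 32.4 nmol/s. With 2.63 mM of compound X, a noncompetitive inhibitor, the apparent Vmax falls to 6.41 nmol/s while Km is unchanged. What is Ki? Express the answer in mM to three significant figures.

Noncompetitive: Vmax,app = Vmax/α with α = 1 + [I]/Ki.
α = Vmax/Vmax,app = 32.4/6.41 = 5.055.
Since α = 1 + [I]/Ki, [I]/Ki = 5.055 − 1 = 4.055 and Ki = 2.63/4.055 = 0.649 mM.

0.649 mM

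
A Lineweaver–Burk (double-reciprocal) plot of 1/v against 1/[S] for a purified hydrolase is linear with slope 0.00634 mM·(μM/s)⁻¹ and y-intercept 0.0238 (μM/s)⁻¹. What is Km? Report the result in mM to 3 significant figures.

0.266 mM

y-intercept = 1/Vmax ⇒ Vmax = 42.0 μM/s; slope = Km/Vmax ⇒ Km = slope × Vmax.
Km = 0.00634 × 42.0 = 0.266 mM.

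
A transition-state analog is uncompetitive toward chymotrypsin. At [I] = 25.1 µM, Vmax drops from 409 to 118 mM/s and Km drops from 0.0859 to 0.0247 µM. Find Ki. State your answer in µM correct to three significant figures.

10.2 µM

Uncompetitive: Vmax,app = Vmax/α (and Km,app = Km/α) with α = 1 + [I]/Ki.
α = Vmax/Vmax,app = 409/118 = 3.466.
Ki = [I]/(α − 1) = 25.1/2.466 = 10.2 µM.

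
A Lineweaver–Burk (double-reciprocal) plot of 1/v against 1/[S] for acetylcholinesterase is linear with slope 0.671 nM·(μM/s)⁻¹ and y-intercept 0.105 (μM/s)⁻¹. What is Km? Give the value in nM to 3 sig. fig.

6.39 nM

y-intercept = 1/Vmax ⇒ Vmax = 9.52 μM/s; slope = Km/Vmax ⇒ Km = slope × Vmax.
Km = 0.671 × 9.52 = 6.39 nM.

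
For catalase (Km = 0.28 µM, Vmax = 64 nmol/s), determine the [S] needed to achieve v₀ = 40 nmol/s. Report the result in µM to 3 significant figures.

0.467 µM

Rearranging v = Vmax[S]/(Km+[S]) gives [S] = Km·v/(Vmax − v).
[S] = 0.28 × 40 / (64 − 40) = 11.20/24.00 = 0.467 µM.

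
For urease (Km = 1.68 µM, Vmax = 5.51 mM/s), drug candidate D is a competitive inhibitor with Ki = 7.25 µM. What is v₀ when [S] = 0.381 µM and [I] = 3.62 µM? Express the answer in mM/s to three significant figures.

α = 1 + [I]/Ki = 1 + 3.62/7.25 = 1.499.
For a competitive inhibitor, Vmax is unchanged and the apparent Km becomes α·Km: Km,app = 2.52 µM, Vmax,app = 5.51 mM/s.
v = Vmax,app·[S]/(Km,app + [S]) = 5.51 × 0.381/(2.52 + 0.381) = 0.724 mM/s.

0.724 mM/s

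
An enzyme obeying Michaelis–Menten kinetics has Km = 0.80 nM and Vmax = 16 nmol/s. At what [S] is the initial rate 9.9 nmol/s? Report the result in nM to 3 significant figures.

1.30 nM

The required fractional saturation is v/Vmax = 9.9/16 = 0.6188.
Then [S]/(Km+[S]) = 0.6188 ⇒ [S] = 0.80 × 0.6188/(1 − 0.6188) = 1.30 nM.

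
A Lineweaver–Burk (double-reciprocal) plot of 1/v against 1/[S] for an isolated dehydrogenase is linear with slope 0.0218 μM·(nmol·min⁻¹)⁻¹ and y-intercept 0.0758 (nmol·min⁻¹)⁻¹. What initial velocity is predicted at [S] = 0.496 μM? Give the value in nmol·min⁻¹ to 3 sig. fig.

8.35 nmol·min⁻¹

The y-intercept is 1/Vmax, so Vmax = 1/0.0758 = 13.2 nmol·min⁻¹.
The slope is Km/Vmax, so Km = 0.0218 × 13.2 = 0.288 μM.
Then v = 13.2 × 0.496/(0.288 + 0.496) = 8.35 nmol·min⁻¹.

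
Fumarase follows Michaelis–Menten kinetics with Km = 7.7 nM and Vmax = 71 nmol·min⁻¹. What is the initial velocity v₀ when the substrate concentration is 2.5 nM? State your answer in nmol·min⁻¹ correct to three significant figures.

17.4 nmol·min⁻¹

[S]/(Km+[S]) = 2.5/10.20 = 0.2451, the fractional saturation.
v = 0.2451 × Vmax = 0.2451 × 71 = 17.4 nmol·min⁻¹.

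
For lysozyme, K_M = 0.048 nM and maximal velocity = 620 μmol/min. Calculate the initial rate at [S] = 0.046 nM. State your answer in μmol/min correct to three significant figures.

303 μmol/min

[S]/(Km+[S]) = 0.046/0.09400 = 0.4894, the fractional saturation.
v = 0.4894 × Vmax = 0.4894 × 620 = 303 μmol/min.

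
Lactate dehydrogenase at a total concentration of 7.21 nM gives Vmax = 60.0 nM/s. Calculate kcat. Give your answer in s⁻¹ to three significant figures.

kcat = Vmax/[E]total = 60.0 nM/s / 7.21 nM = 8.32 s⁻¹.

8.32 s⁻¹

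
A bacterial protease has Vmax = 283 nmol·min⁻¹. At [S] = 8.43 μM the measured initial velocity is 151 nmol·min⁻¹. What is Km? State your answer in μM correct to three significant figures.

7.37 μM

v/Vmax = 151/283 = 0.5336 = [S]/(Km+[S]).
So Km + [S] = [S]/0.5336 = 15.80 μM, giving Km = 15.80 − 8.43 = 7.37 μM.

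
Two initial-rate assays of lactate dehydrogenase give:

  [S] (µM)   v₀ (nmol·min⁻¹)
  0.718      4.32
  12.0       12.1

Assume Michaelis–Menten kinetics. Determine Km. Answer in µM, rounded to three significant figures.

1.55 µM

In reciprocal form, 1/v = (Km/Vmax)·(1/[S]) + 1/Vmax. The two points give (1/[S], 1/v) = (1.393, 0.2315) and (0.08333, 0.08264).
Slope = (0.2315 − 0.08264)/(1.393 − 0.08333) = 0.1137; intercept = 0.2315 − 0.1137×1.393 = 0.07317.
Vmax = 1/intercept = 13.7 nmol·min⁻¹; Km = slope × Vmax = 0.1137 × 13.7 = 1.55 µM.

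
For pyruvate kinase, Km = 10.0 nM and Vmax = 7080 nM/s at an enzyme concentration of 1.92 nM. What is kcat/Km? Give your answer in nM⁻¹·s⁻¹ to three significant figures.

369 nM⁻¹·s⁻¹

kcat = Vmax/[E]total = 7080/1.92 = 3690 s⁻¹.
kcat/Km = 3690/10.0 = 369 nM⁻¹·s⁻¹.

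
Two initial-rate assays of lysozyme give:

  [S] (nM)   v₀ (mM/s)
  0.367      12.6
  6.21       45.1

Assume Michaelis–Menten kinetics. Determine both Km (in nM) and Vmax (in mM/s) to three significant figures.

From v = Vmax[S]/(Km+[S]), each point gives Vmax = v(Km+[S])/[S].
Equating: 12.6(Km+0.367)/0.367 = 45.1(Km+6.21)/6.21.
34.33·Km + 12.6 = 7.262·Km + 45.1, so (34.33 − 7.262)·Km = 45.1 − 12.6.
Km = 32.50/27.07 = 1.20 nM; then Vmax = 12.6(1.20+0.367)/0.367 = 53.8 mM/s.

Km = 1.20 nM; Vmax = 53.8 mM/s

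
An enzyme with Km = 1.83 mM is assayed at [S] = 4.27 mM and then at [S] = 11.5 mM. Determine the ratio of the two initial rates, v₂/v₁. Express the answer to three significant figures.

Since Vmax cancels, v₂/v₁ = [S]₂(Km+[S]₁) / [S]₁(Km+[S]₂).
= 11.5×(1.83+4.27) / (4.27×(1.83+11.5)) = 70.15/56.92 = 1.23.

1.23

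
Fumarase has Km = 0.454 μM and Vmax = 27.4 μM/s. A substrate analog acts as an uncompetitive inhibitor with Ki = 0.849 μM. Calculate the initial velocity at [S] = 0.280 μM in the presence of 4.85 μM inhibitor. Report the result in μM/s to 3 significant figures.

3.29 μM/s

With α = 1 + [I]/Ki = 1 + 4.85/0.849 = 6.713, the uncompetitive rate law is v = (Vmax/α)·[S] / (Km/α + [S]).
v = (27.4/6.713)×0.280 / (0.454/6.713 + 0.280) = 1.143/0.3476 = 3.29 μM/s.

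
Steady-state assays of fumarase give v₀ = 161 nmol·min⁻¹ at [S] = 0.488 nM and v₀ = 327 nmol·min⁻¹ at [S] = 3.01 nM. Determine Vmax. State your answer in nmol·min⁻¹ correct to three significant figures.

From v = Vmax[S]/(Km+[S]), each point gives Vmax = v(Km+[S])/[S].
Equating: 161(Km+0.488)/0.488 = 327(Km+3.01)/3.01.
329.9·Km + 161 = 108.6·Km + 327, so (329.9 − 108.6)·Km = 327 − 161.
Km = 166.0/221.3 = 0.750 nM; then Vmax = 161(0.750+0.488)/0.488 = 408 nmol·min⁻¹.

408 nmol·min⁻¹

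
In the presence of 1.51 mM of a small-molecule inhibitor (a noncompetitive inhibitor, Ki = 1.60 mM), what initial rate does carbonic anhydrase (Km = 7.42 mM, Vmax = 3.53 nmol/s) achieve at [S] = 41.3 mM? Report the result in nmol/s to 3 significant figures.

α = 1 + [I]/Ki = 1 + 1.51/1.60 = 1.944.
For a noncompetitive inhibitor, Vmax is reduced to Vmax/α while Km is unchanged: Km,app = 7.42 mM, Vmax,app = 1.82 nmol/s.
v = Vmax,app·[S]/(Km,app + [S]) = 1.82 × 41.3/(7.42 + 41.3) = 1.54 nmol/s.

1.54 nmol/s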